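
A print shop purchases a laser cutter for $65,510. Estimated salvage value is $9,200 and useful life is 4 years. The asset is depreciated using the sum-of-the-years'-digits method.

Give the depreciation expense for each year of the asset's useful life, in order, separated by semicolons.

$22,524; $16,893; $11,262; $5,631

Depreciable base = $65,510 − $9,200 = $56,310.
Sum of the years' digits = 4+3+2+1 = 10.
Year 1: $56,310 × 4/10 = $22,524. Book value $42,986.
Year 2: $56,310 × 3/10 = $16,893. Book value $26,093.
Year 3: $56,310 × 2/10 = $11,262. Book value $14,831.
Year 4: $56,310 × 1/10 = $5,631. Book value $9,200.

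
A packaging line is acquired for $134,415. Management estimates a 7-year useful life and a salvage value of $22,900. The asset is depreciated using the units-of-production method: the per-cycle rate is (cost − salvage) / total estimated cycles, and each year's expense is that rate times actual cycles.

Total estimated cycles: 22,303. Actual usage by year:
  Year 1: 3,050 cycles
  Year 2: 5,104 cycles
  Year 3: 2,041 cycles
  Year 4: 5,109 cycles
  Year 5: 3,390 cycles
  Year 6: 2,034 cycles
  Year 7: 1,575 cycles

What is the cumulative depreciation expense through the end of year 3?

$50,975

Depreciable base = $134,415 − $22,900 = $111,515.
Rate = $111,515 / 22,303 cycles = $5 per cycle.
Year 1: 3,050 × $5 = $15,250. Book value $119,165.
Year 2: 5,104 × $5 = $25,520. Book value $93,645.
Year 3: 2,041 × $5 = $10,205. Book value $83,440.
Accumulated through year 3 = $134,415 − $83,440 = $50,975.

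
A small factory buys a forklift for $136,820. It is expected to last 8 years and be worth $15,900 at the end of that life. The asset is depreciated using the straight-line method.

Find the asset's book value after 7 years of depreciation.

Depreciable base = $136,820 − $15,900 = $120,920.
Annual expense = $120,920 / 8 = $15,115.
End of year 1: book value $121,705.
End of year 2: book value $106,590.
End of year 3: book value $91,475.
End of year 4: book value $76,360.
End of year 5: book value $61,245.
End of year 6: book value $46,130.
End of year 7: book value $31,015.

$31,015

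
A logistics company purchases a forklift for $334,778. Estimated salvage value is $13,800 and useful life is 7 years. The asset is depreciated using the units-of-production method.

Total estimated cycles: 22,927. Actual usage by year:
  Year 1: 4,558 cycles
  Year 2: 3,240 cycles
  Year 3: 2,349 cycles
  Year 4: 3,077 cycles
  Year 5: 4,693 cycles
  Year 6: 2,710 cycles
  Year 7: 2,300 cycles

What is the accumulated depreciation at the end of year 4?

$185,136

Depreciable base = $334,778 − $13,800 = $320,978.
Rate = $320,978 / 22,927 cycles = $14 per cycle.
Year 1: 4,558 × $14 = $63,812. Book value $270,966.
Year 2: 3,240 × $14 = $45,360. Book value $225,606.
Year 3: 2,349 × $14 = $32,886. Book value $192,720.
Year 4: 3,077 × $14 = $43,078. Book value $149,642.
Accumulated through year 4 = $334,778 − $149,642 = $185,136.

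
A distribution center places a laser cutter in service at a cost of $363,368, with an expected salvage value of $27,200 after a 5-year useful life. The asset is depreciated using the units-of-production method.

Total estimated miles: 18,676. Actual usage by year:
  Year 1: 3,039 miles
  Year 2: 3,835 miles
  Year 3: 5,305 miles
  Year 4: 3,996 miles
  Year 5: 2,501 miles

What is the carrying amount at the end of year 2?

Depreciable base = $363,368 − $27,200 = $336,168.
Rate = $336,168 / 18,676 miles = $18 per mile.
Year 1: 3,039 × $18 = $54,702. Book value $308,666.
Year 2: 3,835 × $18 = $69,030. Book value $239,636.

$239,636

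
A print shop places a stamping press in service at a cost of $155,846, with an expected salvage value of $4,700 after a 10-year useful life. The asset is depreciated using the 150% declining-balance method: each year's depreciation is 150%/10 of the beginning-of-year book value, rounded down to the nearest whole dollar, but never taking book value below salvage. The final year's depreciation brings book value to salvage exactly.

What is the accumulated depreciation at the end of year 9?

$119,747

Depreciable base = $155,846 − $4,700 = $151,146.
Year 1: ⌊$155,846 × 150%/10⌋ = $23,376. Book value $132,470.
Year 2: ⌊$132,470 × 150%/10⌋ = $19,870. Book value $112,600.
Year 3: ⌊$112,600 × 150%/10⌋ = $16,890. Book value $95,710.
Year 4: ⌊$95,710 × 150%/10⌋ = $14,356. Book value $81,354.
Year 5: ⌊$81,354 × 150%/10⌋ = $12,203. Book value $69,151.
Year 6: ⌊$69,151 × 150%/10⌋ = $10,372. Book value $58,779.
Year 7: ⌊$58,779 × 150%/10⌋ = $8,816. Book value $49,963.
Year 8: ⌊$49,963 × 150%/10⌋ = $7,494. Book value $42,469.
Year 9: ⌊$42,469 × 150%/10⌋ = $6,370. Book value $36,099.
Accumulated through year 9 = $155,846 − $36,099 = $119,747.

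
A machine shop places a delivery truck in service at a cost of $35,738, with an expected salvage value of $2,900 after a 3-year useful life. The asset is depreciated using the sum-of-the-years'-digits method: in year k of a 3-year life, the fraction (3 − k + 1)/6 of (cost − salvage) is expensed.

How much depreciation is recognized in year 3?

$5,473

Depreciable base = $35,738 − $2,900 = $32,838.
Sum of the years' digits = 3+2+1 = 6.
Year 1: $32,838 × 3/6 = $16,419. Book value $19,319.
Year 2: $32,838 × 2/6 = $10,946. Book value $8,373.
Year 3: $32,838 × 1/6 = $5,473. Book value $2,900.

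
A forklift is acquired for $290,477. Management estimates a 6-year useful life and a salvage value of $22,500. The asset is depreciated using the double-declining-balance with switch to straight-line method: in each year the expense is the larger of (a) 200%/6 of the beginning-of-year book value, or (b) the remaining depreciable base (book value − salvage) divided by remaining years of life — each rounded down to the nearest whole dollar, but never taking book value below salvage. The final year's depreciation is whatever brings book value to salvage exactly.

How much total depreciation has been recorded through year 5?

Depreciable base = $290,477 − $22,500 = $267,977.
Year 1: DB = ⌊$290,477 × 200%/6⌋ = $96,825; SL = ⌊$267,977/6⌋ = $44,662 → take DB $96,825. Book value $193,652.
Year 2: DB = ⌊$193,652 × 200%/6⌋ = $64,550; SL = ⌊$171,152/5⌋ = $34,230 → take DB $64,550. Book value $129,102.
Year 3: DB = ⌊$129,102 × 200%/6⌋ = $43,034; SL = ⌊$106,602/4⌋ = $26,650 → take DB $43,034. Book value $86,068.
Year 4: DB = ⌊$86,068 × 200%/6⌋ = $28,689; SL = ⌊$63,568/3⌋ = $21,189 → take DB $28,689. Book value $57,379.
Year 5: DB = ⌊$57,379 × 200%/6⌋ = $19,126; SL = ⌊$34,879/2⌋ = $17,439 → take DB $19,126. Book value $38,253.
Accumulated through year 5 = $290,477 − $38,253 = $252,224.

$252,224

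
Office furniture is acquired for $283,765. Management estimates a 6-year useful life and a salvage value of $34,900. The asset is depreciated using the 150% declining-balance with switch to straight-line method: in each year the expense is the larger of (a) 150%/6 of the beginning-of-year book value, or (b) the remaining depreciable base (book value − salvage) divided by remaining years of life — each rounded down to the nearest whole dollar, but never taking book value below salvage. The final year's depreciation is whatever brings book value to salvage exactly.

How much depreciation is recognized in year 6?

$27,443

Depreciable base = $283,765 − $34,900 = $248,865.
Year 1: DB = ⌊$283,765 × 150%/6⌋ = $70,941; SL = ⌊$248,865/6⌋ = $41,477 → take DB $70,941. Book value $212,824.
Year 2: DB = ⌊$212,824 × 150%/6⌋ = $53,206; SL = ⌊$177,924/5⌋ = $35,584 → take DB $53,206. Book value $159,618.
Year 3: DB = ⌊$159,618 × 150%/6⌋ = $39,904; SL = ⌊$124,718/4⌋ = $31,179 → take DB $39,904. Book value $119,714.
Year 4: DB = ⌊$119,714 × 150%/6⌋ = $29,928; SL = ⌊$84,814/3⌋ = $28,271 → take DB $29,928. Book value $89,786.
Year 5: DB = ⌊$89,786 × 150%/6⌋ = $22,446; SL = ⌊$54,886/2⌋ = $27,443 → take SL $27,443. Book value $62,343.
Year 6 (final): $62,343 − $34,900 = $27,443. Book value $34,900.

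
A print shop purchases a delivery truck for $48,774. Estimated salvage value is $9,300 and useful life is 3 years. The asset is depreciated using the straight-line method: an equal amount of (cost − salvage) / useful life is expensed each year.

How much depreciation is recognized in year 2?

Depreciable base = $48,774 − $9,300 = $39,474.
Annual expense = $39,474 / 3 = $13,158.

$13,158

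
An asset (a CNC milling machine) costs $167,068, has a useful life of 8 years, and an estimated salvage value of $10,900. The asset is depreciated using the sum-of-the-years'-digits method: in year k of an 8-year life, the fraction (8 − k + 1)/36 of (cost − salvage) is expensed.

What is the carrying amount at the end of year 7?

$15,238

Depreciable base = $167,068 − $10,900 = $156,168.
Sum of the years' digits = 8+7+6+5+4+3+2+1 = 36.
Year 1: $156,168 × 8/36 = $34,704. Book value $132,364.
Year 2: $156,168 × 7/36 = $30,366. Book value $101,998.
Year 3: $156,168 × 6/36 = $26,028. Book value $75,970.
Year 4: $156,168 × 5/36 = $21,690. Book value $54,280.
Year 5: $156,168 × 4/36 = $17,352. Book value $36,928.
Year 6: $156,168 × 3/36 = $13,014. Book value $23,914.
Year 7: $156,168 × 2/36 = $8,676. Book value $15,238.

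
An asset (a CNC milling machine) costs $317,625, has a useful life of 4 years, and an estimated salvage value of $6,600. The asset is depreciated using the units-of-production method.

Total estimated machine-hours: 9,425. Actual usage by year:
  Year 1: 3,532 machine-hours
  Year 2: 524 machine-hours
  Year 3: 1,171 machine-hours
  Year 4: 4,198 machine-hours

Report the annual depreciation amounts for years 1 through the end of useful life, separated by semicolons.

Depreciable base = $317,625 − $6,600 = $311,025.
Rate = $311,025 / 9,425 machine-hours = $33 per machine-hour.
Year 1: 3,532 × $33 = $116,556. Book value $201,069.
Year 2: 524 × $33 = $17,292. Book value $183,777.
Year 3: 1,171 × $33 = $38,643. Book value $145,134.
Year 4: 4,198 × $33 = $138,534. Book value $6,600.

$116,556; $17,292; $38,643; $138,534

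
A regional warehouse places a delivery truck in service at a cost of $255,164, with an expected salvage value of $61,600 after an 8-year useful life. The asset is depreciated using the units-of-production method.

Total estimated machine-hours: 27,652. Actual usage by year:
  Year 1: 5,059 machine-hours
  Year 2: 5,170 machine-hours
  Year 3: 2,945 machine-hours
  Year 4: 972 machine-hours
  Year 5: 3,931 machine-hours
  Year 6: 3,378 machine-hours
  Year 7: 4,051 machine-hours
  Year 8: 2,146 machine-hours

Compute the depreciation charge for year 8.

Depreciable base = $255,164 − $61,600 = $193,564.
Rate = $193,564 / 27,652 machine-hours = $7 per machine-hour.
Year 1: 5,059 × $7 = $35,413. Book value $219,751.
Year 2: 5,170 × $7 = $36,190. Book value $183,561.
Year 3: 2,945 × $7 = $20,615. Book value $162,946.
Year 4: 972 × $7 = $6,804. Book value $156,142.
Year 5: 3,931 × $7 = $27,517. Book value $128,625.
Year 6: 3,378 × $7 = $23,646. Book value $104,979.
Year 7: 4,051 × $7 = $28,357. Book value $76,622.
Year 8: 2,146 × $7 = $15,022. Book value $61,600.

$15,022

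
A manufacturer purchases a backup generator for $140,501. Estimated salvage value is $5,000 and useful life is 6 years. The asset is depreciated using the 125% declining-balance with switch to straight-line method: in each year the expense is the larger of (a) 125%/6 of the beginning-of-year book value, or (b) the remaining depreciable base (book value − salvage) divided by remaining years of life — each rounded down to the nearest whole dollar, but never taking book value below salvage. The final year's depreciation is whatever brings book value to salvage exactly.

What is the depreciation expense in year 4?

$20,764

Depreciable base = $140,501 − $5,000 = $135,501.
Year 1: DB = ⌊$140,501 × 125%/6⌋ = $29,271; SL = ⌊$135,501/6⌋ = $22,583 → take DB $29,271. Book value $111,230.
Year 2: DB = ⌊$111,230 × 125%/6⌋ = $23,172; SL = ⌊$106,230/5⌋ = $21,246 → take DB $23,172. Book value $88,058.
Year 3: DB = ⌊$88,058 × 125%/6⌋ = $18,345; SL = ⌊$83,058/4⌋ = $20,764 → take SL $20,764. Book value $67,294.
Year 4: DB = ⌊$67,294 × 125%/6⌋ = $14,019; SL = ⌊$62,294/3⌋ = $20,764 → take SL $20,764. Book value $46,530.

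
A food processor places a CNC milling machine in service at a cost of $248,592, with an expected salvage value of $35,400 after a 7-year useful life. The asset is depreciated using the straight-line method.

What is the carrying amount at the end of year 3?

$157,224

Depreciable base = $248,592 − $35,400 = $213,192.
Annual expense = $213,192 / 7 = $30,456.
End of year 1: book value $218,136.
End of year 2: book value $187,680.
End of year 3: book value $157,224.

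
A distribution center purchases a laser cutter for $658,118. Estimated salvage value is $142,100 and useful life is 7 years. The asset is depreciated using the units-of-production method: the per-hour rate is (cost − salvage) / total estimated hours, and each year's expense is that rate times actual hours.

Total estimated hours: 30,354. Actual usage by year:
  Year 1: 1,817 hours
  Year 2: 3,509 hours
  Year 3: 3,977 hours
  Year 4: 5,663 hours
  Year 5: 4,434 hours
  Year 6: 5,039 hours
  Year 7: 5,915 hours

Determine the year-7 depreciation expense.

$100,555

Depreciable base = $658,118 − $142,100 = $516,018.
Rate = $516,018 / 30,354 hours = $17 per hour.
Year 1: 1,817 × $17 = $30,889. Book value $627,229.
Year 2: 3,509 × $17 = $59,653. Book value $567,576.
Year 3: 3,977 × $17 = $67,609. Book value $499,967.
Year 4: 5,663 × $17 = $96,271. Book value $403,696.
Year 5: 4,434 × $17 = $75,378. Book value $328,318.
Year 6: 5,039 × $17 = $85,663. Book value $242,655.
Year 7: 5,915 × $17 = $100,555. Book value $142,100.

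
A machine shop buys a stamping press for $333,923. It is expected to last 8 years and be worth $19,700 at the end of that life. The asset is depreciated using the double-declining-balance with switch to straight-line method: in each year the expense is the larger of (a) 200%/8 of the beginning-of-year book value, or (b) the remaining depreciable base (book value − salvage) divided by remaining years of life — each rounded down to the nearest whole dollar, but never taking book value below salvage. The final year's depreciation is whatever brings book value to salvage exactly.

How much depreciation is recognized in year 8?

Depreciable base = $333,923 − $19,700 = $314,223.
Year 1: DB = ⌊$333,923 × 200%/8⌋ = $83,480; SL = ⌊$314,223/8⌋ = $39,277 → take DB $83,480. Book value $250,443.
Year 2: DB = ⌊$250,443 × 200%/8⌋ = $62,610; SL = ⌊$230,743/7⌋ = $32,963 → take DB $62,610. Book value $187,833.
Year 3: DB = ⌊$187,833 × 200%/8⌋ = $46,958; SL = ⌊$168,133/6⌋ = $28,022 → take DB $46,958. Book value $140,875.
Year 4: DB = ⌊$140,875 × 200%/8⌋ = $35,218; SL = ⌊$121,175/5⌋ = $24,235 → take DB $35,218. Book value $105,657.
Year 5: DB = ⌊$105,657 × 200%/8⌋ = $26,414; SL = ⌊$85,957/4⌋ = $21,489 → take DB $26,414. Book value $79,243.
Year 6: DB = ⌊$79,243 × 200%/8⌋ = $19,810; SL = ⌊$59,543/3⌋ = $19,847 → take SL $19,847. Book value $59,396.
Year 7: DB = ⌊$59,396 × 200%/8⌋ = $14,849; SL = ⌊$39,696/2⌋ = $19,848 → take SL $19,848. Book value $39,548.
Year 8 (final): $39,548 − $19,700 = $19,848. Book value $19,700.

$19,848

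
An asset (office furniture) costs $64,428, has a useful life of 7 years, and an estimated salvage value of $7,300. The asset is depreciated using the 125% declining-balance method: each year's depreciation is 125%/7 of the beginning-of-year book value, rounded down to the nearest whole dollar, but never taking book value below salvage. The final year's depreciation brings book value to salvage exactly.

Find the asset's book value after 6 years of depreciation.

$19,794

Depreciable base = $64,428 − $7,300 = $57,128.
Year 1: ⌊$64,428 × 125%/7⌋ = $11,505. Book value $52,923.
Year 2: ⌊$52,923 × 125%/7⌋ = $9,450. Book value $43,473.
Year 3: ⌊$43,473 × 125%/7⌋ = $7,763. Book value $35,710.
Year 4: ⌊$35,710 × 125%/7⌋ = $6,376. Book value $29,334.
Year 5: ⌊$29,334 × 125%/7⌋ = $5,238. Book value $24,096.
Year 6: ⌊$24,096 × 125%/7⌋ = $4,302. Book value $19,794.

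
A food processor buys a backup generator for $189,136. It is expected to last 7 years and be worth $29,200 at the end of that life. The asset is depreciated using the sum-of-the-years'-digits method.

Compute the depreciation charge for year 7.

$5,712

Depreciable base = $189,136 − $29,200 = $159,936.
Sum of the years' digits = 7+6+5+4+3+2+1 = 28.
Year 1: $159,936 × 7/28 = $39,984. Book value $149,152.
Year 2: $159,936 × 6/28 = $34,272. Book value $114,880.
Year 3: $159,936 × 5/28 = $28,560. Book value $86,320.
Year 4: $159,936 × 4/28 = $22,848. Book value $63,472.
Year 5: $159,936 × 3/28 = $17,136. Book value $46,336.
Year 6: $159,936 × 2/28 = $11,424. Book value $34,912.
Year 7: $159,936 × 1/28 = $5,712. Book value $29,200.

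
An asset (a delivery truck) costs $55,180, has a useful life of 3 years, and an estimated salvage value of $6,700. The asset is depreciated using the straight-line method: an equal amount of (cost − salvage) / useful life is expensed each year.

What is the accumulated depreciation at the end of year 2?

Depreciable base = $55,180 − $6,700 = $48,480.
Annual expense = $48,480 / 3 = $16,160.
End of year 1: book value $39,020.
End of year 2: book value $22,860.
Accumulated through year 2 = $55,180 − $22,860 = $32,320.

$32,320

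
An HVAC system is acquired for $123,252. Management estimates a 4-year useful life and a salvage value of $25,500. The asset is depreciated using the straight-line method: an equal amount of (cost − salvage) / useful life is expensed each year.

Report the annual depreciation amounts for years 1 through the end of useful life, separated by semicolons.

$24,438; $24,438; $24,438; $24,438

Depreciable base = $123,252 − $25,500 = $97,752.
Annual expense = $97,752 / 4 = $24,438.
End of year 1: book value $98,814.
End of year 2: book value $74,376.
End of year 3: book value $49,938.
End of year 4: book value $25,500.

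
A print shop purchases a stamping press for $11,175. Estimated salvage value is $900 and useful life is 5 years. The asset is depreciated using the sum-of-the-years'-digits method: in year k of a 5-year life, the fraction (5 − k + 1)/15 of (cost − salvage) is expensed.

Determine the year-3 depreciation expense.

$2,055

Depreciable base = $11,175 − $900 = $10,275.
Sum of the years' digits = 5+4+3+2+1 = 15.
Year 1: $10,275 × 5/15 = $3,425. Book value $7,750.
Year 2: $10,275 × 4/15 = $2,740. Book value $5,010.
Year 3: $10,275 × 3/15 = $2,055. Book value $2,955.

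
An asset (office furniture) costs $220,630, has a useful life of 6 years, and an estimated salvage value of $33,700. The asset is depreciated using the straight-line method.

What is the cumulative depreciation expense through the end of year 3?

Depreciable base = $220,630 − $33,700 = $186,930.
Annual expense = $186,930 / 6 = $31,155.
End of year 1: book value $189,475.
End of year 2: book value $158,320.
End of year 3: book value $127,165.
Accumulated through year 3 = $220,630 − $127,165 = $93,465.

$93,465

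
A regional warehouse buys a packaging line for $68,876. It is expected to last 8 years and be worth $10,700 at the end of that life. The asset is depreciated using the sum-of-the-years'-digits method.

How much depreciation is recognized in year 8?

$1,616

Depreciable base = $68,876 − $10,700 = $58,176.
Sum of the years' digits = 8+7+6+5+4+3+2+1 = 36.
Year 1: $58,176 × 8/36 = $12,928. Book value $55,948.
Year 2: $58,176 × 7/36 = $11,312. Book value $44,636.
Year 3: $58,176 × 6/36 = $9,696. Book value $34,940.
Year 4: $58,176 × 5/36 = $8,080. Book value $26,860.
Year 5: $58,176 × 4/36 = $6,464. Book value $20,396.
Year 6: $58,176 × 3/36 = $4,848. Book value $15,548.
Year 7: $58,176 × 2/36 = $3,232. Book value $12,316.
Year 8: $58,176 × 1/36 = $1,616. Book value $10,700.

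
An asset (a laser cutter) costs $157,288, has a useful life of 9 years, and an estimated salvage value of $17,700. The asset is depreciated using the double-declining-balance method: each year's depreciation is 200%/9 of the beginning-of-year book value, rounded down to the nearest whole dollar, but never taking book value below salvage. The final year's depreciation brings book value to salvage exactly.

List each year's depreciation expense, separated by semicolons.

Depreciable base = $157,288 − $17,700 = $139,588.
Year 1: ⌊$157,288 × 200%/9⌋ = $34,952. Book value $122,336.
Year 2: ⌊$122,336 × 200%/9⌋ = $27,185. Book value $95,151.
Year 3: ⌊$95,151 × 200%/9⌋ = $21,144. Book value $74,007.
Year 4: ⌊$74,007 × 200%/9⌋ = $16,446. Book value $57,561.
Year 5: ⌊$57,561 × 200%/9⌋ = $12,791. Book value $44,770.
Year 6: ⌊$44,770 × 200%/9⌋ = $9,948. Book value $34,822.
Year 7: ⌊$34,822 × 200%/9⌋ = $7,738. Book value $27,084.
Year 8: ⌊$27,084 × 200%/9⌋ = $6,018. Book value $21,066.
Year 9 (final): $21,066 − $17,700 = $3,366. Book value $17,700.

$34,952; $27,185; $21,144; $16,446; $12,791; $9,948; $7,738; $6,018; $3,366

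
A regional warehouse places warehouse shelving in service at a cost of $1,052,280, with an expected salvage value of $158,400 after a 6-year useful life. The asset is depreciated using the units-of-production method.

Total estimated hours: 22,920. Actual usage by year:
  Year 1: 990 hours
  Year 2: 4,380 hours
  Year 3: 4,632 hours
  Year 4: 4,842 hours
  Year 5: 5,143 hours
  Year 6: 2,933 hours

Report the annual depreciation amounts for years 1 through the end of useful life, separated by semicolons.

$38,610; $170,820; $180,648; $188,838; $200,577; $114,387

Depreciable base = $1,052,280 − $158,400 = $893,880.
Rate = $893,880 / 22,920 hours = $39 per hour.
Year 1: 990 × $39 = $38,610. Book value $1,013,670.
Year 2: 4,380 × $39 = $170,820. Book value $842,850.
Year 3: 4,632 × $39 = $180,648. Book value $662,202.
Year 4: 4,842 × $39 = $188,838. Book value $473,364.
Year 5: 5,143 × $39 = $200,577. Book value $272,787.
Year 6: 2,933 × $39 = $114,387. Book value $158,400.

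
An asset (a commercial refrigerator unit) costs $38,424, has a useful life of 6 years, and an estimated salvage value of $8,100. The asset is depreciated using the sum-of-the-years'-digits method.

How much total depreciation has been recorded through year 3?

Depreciable base = $38,424 − $8,100 = $30,324.
Sum of the years' digits = 6+5+4+3+2+1 = 21.
Year 1: $30,324 × 6/21 = $8,664. Book value $29,760.
Year 2: $30,324 × 5/21 = $7,220. Book value $22,540.
Year 3: $30,324 × 4/21 = $5,776. Book value $16,764.
Accumulated through year 3 = $38,424 − $16,764 = $21,660.

$21,660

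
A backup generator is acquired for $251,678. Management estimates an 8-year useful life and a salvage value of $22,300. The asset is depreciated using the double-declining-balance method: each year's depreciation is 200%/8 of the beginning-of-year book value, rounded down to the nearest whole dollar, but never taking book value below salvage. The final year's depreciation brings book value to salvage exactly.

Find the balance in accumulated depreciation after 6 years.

$206,883

Depreciable base = $251,678 − $22,300 = $229,378.
Year 1: ⌊$251,678 × 200%/8⌋ = $62,919. Book value $188,759.
Year 2: ⌊$188,759 × 200%/8⌋ = $47,189. Book value $141,570.
Year 3: ⌊$141,570 × 200%/8⌋ = $35,392. Book value $106,178.
Year 4: ⌊$106,178 × 200%/8⌋ = $26,544. Book value $79,634.
Year 5: ⌊$79,634 × 200%/8⌋ = $19,908. Book value $59,726.
Year 6: ⌊$59,726 × 200%/8⌋ = $14,931. Book value $44,795.
Accumulated through year 6 = $251,678 − $44,795 = $206,883.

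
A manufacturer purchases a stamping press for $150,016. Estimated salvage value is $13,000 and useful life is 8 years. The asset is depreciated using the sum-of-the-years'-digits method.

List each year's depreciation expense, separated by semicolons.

$30,448; $26,642; $22,836; $19,030; $15,224; $11,418; $7,612; $3,806

Depreciable base = $150,016 − $13,000 = $137,016.
Sum of the years' digits = 8+7+6+5+4+3+2+1 = 36.
Year 1: $137,016 × 8/36 = $30,448. Book value $119,568.
Year 2: $137,016 × 7/36 = $26,642. Book value $92,926.
Year 3: $137,016 × 6/36 = $22,836. Book value $70,090.
Year 4: $137,016 × 5/36 = $19,030. Book value $51,060.
Year 5: $137,016 × 4/36 = $15,224. Book value $35,836.
Year 6: $137,016 × 3/36 = $11,418. Book value $24,418.
Year 7: $137,016 × 2/36 = $7,612. Book value $16,806.
Year 8: $137,016 × 1/36 = $3,806. Book value $13,000.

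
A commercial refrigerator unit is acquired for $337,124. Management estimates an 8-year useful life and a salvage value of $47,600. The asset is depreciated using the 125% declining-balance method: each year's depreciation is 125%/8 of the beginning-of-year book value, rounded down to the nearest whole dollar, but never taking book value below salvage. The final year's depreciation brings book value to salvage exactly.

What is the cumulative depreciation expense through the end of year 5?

Depreciable base = $337,124 − $47,600 = $289,524.
Year 1: ⌊$337,124 × 125%/8⌋ = $52,675. Book value $284,449.
Year 2: ⌊$284,449 × 125%/8⌋ = $44,445. Book value $240,004.
Year 3: ⌊$240,004 × 125%/8⌋ = $37,500. Book value $202,504.
Year 4: ⌊$202,504 × 125%/8⌋ = $31,641. Book value $170,863.
Year 5: ⌊$170,863 × 125%/8⌋ = $26,697. Book value $144,166.
Accumulated through year 5 = $337,124 − $144,166 = $192,958.

$192,958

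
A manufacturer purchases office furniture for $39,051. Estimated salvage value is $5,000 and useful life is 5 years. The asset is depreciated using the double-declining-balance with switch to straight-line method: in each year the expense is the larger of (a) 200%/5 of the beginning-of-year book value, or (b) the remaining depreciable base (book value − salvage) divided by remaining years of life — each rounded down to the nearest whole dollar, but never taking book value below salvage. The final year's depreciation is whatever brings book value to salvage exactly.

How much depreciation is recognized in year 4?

$3,374

Depreciable base = $39,051 − $5,000 = $34,051.
Year 1: DB = ⌊$39,051 × 200%/5⌋ = $15,620; SL = ⌊$34,051/5⌋ = $6,810 → take DB $15,620. Book value $23,431.
Year 2: DB = ⌊$23,431 × 200%/5⌋ = $9,372; SL = ⌊$18,431/4⌋ = $4,607 → take DB $9,372. Book value $14,059.
Year 3: DB = ⌊$14,059 × 200%/5⌋ = $5,623; SL = ⌊$9,059/3⌋ = $3,019 → take DB $5,623. Book value $8,436.
Year 4: DB = ⌊$8,436 × 200%/5⌋ = $3,374; SL = ⌊$3,436/2⌋ = $1,718 → take DB $3,374. Book value $5,062.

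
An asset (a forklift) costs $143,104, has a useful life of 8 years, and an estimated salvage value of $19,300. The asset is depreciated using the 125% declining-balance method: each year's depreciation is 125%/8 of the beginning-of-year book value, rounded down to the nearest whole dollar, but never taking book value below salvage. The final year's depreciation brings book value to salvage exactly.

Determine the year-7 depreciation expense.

Depreciable base = $143,104 − $19,300 = $123,804.
Year 1: ⌊$143,104 × 125%/8⌋ = $22,360. Book value $120,744.
Year 2: ⌊$120,744 × 125%/8⌋ = $18,866. Book value $101,878.
Year 3: ⌊$101,878 × 125%/8⌋ = $15,918. Book value $85,960.
Year 4: ⌊$85,960 × 125%/8⌋ = $13,431. Book value $72,529.
Year 5: ⌊$72,529 × 125%/8⌋ = $11,332. Book value $61,197.
Year 6: ⌊$61,197 × 125%/8⌋ = $9,562. Book value $51,635.
Year 7: ⌊$51,635 × 125%/8⌋ = $8,067. Book value $43,568.

$8,067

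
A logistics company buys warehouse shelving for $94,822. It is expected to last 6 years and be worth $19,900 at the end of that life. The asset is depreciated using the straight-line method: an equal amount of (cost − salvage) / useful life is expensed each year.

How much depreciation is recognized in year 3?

$12,487

Depreciable base = $94,822 − $19,900 = $74,922.
Annual expense = $74,922 / 6 = $12,487.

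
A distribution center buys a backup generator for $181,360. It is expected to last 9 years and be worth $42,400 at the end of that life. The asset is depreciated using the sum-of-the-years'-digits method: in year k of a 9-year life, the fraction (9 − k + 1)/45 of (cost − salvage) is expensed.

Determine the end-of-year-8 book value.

$45,488

Depreciable base = $181,360 − $42,400 = $138,960.
Sum of the years' digits = 9+8+7+6+5+4+3+2+1 = 45.
Year 1: $138,960 × 9/45 = $27,792. Book value $153,568.
Year 2: $138,960 × 8/45 = $24,704. Book value $128,864.
Year 3: $138,960 × 7/45 = $21,616. Book value $107,248.
Year 4: $138,960 × 6/45 = $18,528. Book value $88,720.
Year 5: $138,960 × 5/45 = $15,440. Book value $73,280.
Year 6: $138,960 × 4/45 = $12,352. Book value $60,928.
Year 7: $138,960 × 3/45 = $9,264. Book value $51,664.
Year 8: $138,960 × 2/45 = $6,176. Book value $45,488.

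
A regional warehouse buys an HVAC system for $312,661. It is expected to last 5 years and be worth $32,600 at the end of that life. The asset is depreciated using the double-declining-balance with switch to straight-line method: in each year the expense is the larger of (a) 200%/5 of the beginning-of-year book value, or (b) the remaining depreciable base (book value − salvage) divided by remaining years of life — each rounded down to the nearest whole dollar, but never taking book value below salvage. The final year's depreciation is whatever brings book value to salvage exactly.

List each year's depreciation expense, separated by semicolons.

$125,064; $75,038; $45,023; $27,014; $7,922

Depreciable base = $312,661 − $32,600 = $280,061.
Year 1: DB = ⌊$312,661 × 200%/5⌋ = $125,064; SL = ⌊$280,061/5⌋ = $56,012 → take DB $125,064. Book value $187,597.
Year 2: DB = ⌊$187,597 × 200%/5⌋ = $75,038; SL = ⌊$154,997/4⌋ = $38,749 → take DB $75,038. Book value $112,559.
Year 3: DB = ⌊$112,559 × 200%/5⌋ = $45,023; SL = ⌊$79,959/3⌋ = $26,653 → take DB $45,023. Book value $67,536.
Year 4: DB = ⌊$67,536 × 200%/5⌋ = $27,014; SL = ⌊$34,936/2⌋ = $17,468 → take DB $27,014. Book value $40,522.
Year 5 (final): $40,522 − $32,600 = $7,922. Book value $32,600.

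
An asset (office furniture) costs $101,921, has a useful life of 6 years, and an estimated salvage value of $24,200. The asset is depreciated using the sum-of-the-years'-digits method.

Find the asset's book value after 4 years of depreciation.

Depreciable base = $101,921 − $24,200 = $77,721.
Sum of the years' digits = 6+5+4+3+2+1 = 21.
Year 1: $77,721 × 6/21 = $22,206. Book value $79,715.
Year 2: $77,721 × 5/21 = $18,505. Book value $61,210.
Year 3: $77,721 × 4/21 = $14,804. Book value $46,406.
Year 4: $77,721 × 3/21 = $11,103. Book value $35,303.

$35,303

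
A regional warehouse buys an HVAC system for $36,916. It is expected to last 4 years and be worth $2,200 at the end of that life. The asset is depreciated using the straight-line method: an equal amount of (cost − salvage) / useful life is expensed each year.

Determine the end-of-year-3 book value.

Depreciable base = $36,916 − $2,200 = $34,716.
Annual expense = $34,716 / 4 = $8,679.
End of year 1: book value $28,237.
End of year 2: book value $19,558.
End of year 3: book value $10,879.

$10,879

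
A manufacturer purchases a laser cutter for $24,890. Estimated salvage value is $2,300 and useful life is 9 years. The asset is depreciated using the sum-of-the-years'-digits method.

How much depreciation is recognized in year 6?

$2,008

Depreciable base = $24,890 − $2,300 = $22,590.
Sum of the years' digits = 9+8+7+6+5+4+3+2+1 = 45.
Year 1: $22,590 × 9/45 = $4,518. Book value $20,372.
Year 2: $22,590 × 8/45 = $4,016. Book value $16,356.
Year 3: $22,590 × 7/45 = $3,514. Book value $12,842.
Year 4: $22,590 × 6/45 = $3,012. Book value $9,830.
Year 5: $22,590 × 5/45 = $2,510. Book value $7,320.
Year 6: $22,590 × 4/45 = $2,008. Book value $5,312.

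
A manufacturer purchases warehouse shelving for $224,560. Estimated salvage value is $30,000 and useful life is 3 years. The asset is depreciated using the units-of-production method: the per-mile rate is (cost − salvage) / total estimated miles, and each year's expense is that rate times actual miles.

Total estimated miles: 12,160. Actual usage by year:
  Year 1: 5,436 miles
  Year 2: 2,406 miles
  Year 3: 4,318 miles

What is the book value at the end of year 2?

$99,088

Depreciable base = $224,560 − $30,000 = $194,560.
Rate = $194,560 / 12,160 miles = $16 per mile.
Year 1: 5,436 × $16 = $86,976. Book value $137,584.
Year 2: 2,406 × $16 = $38,496. Book value $99,088.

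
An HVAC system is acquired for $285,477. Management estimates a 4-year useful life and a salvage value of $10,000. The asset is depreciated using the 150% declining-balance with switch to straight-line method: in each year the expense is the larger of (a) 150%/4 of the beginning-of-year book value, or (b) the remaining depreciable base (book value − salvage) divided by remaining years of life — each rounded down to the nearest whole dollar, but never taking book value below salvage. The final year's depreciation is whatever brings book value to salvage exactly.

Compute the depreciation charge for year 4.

$50,758

Depreciable base = $285,477 − $10,000 = $275,477.
Year 1: DB = ⌊$285,477 × 150%/4⌋ = $107,053; SL = ⌊$275,477/4⌋ = $68,869 → take DB $107,053. Book value $178,424.
Year 2: DB = ⌊$178,424 × 150%/4⌋ = $66,909; SL = ⌊$168,424/3⌋ = $56,141 → take DB $66,909. Book value $111,515.
Year 3: DB = ⌊$111,515 × 150%/4⌋ = $41,818; SL = ⌊$101,515/2⌋ = $50,757 → take SL $50,757. Book value $60,758.
Year 4 (final): $60,758 − $10,000 = $50,758. Book value $10,000.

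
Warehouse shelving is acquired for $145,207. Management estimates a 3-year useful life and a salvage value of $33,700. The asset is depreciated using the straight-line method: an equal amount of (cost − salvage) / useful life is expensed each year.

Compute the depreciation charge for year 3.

$37,169

Depreciable base = $145,207 − $33,700 = $111,507.
Annual expense = $111,507 / 3 = $37,169.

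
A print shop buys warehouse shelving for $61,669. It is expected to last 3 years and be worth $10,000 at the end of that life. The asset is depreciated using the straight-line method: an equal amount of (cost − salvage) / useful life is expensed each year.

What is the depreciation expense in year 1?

Depreciable base = $61,669 − $10,000 = $51,669.
Annual expense = $51,669 / 3 = $17,223.

$17,223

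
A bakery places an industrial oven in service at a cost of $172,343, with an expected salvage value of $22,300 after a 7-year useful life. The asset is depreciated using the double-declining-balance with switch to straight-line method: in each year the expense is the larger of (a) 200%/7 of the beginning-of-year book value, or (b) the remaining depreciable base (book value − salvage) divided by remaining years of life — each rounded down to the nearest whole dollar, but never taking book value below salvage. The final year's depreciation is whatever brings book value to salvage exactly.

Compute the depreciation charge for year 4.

Depreciable base = $172,343 − $22,300 = $150,043.
Year 1: DB = ⌊$172,343 × 200%/7⌋ = $49,240; SL = ⌊$150,043/7⌋ = $21,434 → take DB $49,240. Book value $123,103.
Year 2: DB = ⌊$123,103 × 200%/7⌋ = $35,172; SL = ⌊$100,803/6⌋ = $16,800 → take DB $35,172. Book value $87,931.
Year 3: DB = ⌊$87,931 × 200%/7⌋ = $25,123; SL = ⌊$65,631/5⌋ = $13,126 → take DB $25,123. Book value $62,808.
Year 4: DB = ⌊$62,808 × 200%/7⌋ = $17,945; SL = ⌊$40,508/4⌋ = $10,127 → take DB $17,945. Book value $44,863.

$17,945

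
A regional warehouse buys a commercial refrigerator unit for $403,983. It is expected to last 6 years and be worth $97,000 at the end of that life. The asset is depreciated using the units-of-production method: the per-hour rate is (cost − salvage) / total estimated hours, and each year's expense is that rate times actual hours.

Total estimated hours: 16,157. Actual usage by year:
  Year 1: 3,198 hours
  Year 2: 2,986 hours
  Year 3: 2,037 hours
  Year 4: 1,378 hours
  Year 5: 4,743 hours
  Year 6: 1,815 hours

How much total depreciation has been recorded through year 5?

$272,498

Depreciable base = $403,983 − $97,000 = $306,983.
Rate = $306,983 / 16,157 hours = $19 per hour.
Year 1: 3,198 × $19 = $60,762. Book value $343,221.
Year 2: 2,986 × $19 = $56,734. Book value $286,487.
Year 3: 2,037 × $19 = $38,703. Book value $247,784.
Year 4: 1,378 × $19 = $26,182. Book value $221,602.
Year 5: 4,743 × $19 = $90,117. Book value $131,485.
Accumulated through year 5 = $403,983 − $131,485 = $272,498.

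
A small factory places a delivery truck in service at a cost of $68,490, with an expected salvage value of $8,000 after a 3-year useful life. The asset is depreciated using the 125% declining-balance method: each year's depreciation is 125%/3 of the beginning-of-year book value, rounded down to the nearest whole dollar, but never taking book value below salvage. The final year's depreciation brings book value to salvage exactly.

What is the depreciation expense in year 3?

$15,306

Depreciable base = $68,490 − $8,000 = $60,490.
Year 1: ⌊$68,490 × 125%/3⌋ = $28,537. Book value $39,953.
Year 2: ⌊$39,953 × 125%/3⌋ = $16,647. Book value $23,306.
Year 3 (final): $23,306 − $8,000 = $15,306. Book value $8,000.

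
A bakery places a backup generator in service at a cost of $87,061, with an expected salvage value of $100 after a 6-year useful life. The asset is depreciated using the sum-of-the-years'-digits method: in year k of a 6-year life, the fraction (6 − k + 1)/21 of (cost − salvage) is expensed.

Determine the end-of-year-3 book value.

Depreciable base = $87,061 − $100 = $86,961.
Sum of the years' digits = 6+5+4+3+2+1 = 21.
Year 1: $86,961 × 6/21 = $24,846. Book value $62,215.
Year 2: $86,961 × 5/21 = $20,705. Book value $41,510.
Year 3: $86,961 × 4/21 = $16,564. Book value $24,946.

$24,946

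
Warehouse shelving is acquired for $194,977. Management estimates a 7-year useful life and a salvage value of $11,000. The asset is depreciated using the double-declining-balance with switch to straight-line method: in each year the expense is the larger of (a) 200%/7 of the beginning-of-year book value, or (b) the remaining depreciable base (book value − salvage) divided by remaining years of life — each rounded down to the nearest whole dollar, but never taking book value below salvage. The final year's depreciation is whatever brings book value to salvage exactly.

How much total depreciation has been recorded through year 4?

Depreciable base = $194,977 − $11,000 = $183,977.
Year 1: DB = ⌊$194,977 × 200%/7⌋ = $55,707; SL = ⌊$183,977/7⌋ = $26,282 → take DB $55,707. Book value $139,270.
Year 2: DB = ⌊$139,270 × 200%/7⌋ = $39,791; SL = ⌊$128,270/6⌋ = $21,378 → take DB $39,791. Book value $99,479.
Year 3: DB = ⌊$99,479 × 200%/7⌋ = $28,422; SL = ⌊$88,479/5⌋ = $17,695 → take DB $28,422. Book value $71,057.
Year 4: DB = ⌊$71,057 × 200%/7⌋ = $20,302; SL = ⌊$60,057/4⌋ = $15,014 → take DB $20,302. Book value $50,755.
Accumulated through year 4 = $194,977 − $50,755 = $144,222.

$144,222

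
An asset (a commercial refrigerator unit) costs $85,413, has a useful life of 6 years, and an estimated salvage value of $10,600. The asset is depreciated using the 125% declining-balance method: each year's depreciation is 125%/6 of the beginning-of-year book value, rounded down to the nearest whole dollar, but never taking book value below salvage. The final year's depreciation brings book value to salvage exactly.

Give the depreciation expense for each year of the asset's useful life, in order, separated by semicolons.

$17,794; $14,087; $11,152; $8,829; $6,989; $15,962

Depreciable base = $85,413 − $10,600 = $74,813.
Year 1: ⌊$85,413 × 125%/6⌋ = $17,794. Book value $67,619.
Year 2: ⌊$67,619 × 125%/6⌋ = $14,087. Book value $53,532.
Year 3: ⌊$53,532 × 125%/6⌋ = $11,152. Book value $42,380.
Year 4: ⌊$42,380 × 125%/6⌋ = $8,829. Book value $33,551.
Year 5: ⌊$33,551 × 125%/6⌋ = $6,989. Book value $26,562.
Year 6 (final): $26,562 − $10,600 = $15,962. Book value $10,600.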